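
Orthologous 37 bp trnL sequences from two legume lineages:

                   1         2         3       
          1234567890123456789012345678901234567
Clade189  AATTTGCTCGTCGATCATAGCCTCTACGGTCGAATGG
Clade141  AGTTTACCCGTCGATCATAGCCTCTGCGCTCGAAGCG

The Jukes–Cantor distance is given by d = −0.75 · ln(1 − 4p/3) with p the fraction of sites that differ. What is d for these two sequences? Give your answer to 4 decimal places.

The sequences differ at positions 2 (A/G), 6 (G/A), 8 (T/C), 26 (A/G), 29 (G/C), 35 (T/G), 36 (G/C).
p = 7/37 = 0.189189.
d = −0.75 · ln(1 − (4/3)·0.189189) = −0.75 · ln(0.747748) = −0.75 · (-0.290689) = 0.2180.

0.2180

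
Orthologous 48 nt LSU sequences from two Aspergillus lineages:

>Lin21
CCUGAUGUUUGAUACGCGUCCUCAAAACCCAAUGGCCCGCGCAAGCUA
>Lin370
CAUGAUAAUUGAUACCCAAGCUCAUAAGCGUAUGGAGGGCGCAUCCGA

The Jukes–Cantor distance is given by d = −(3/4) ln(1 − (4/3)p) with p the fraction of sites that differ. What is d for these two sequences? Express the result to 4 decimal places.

0.4793

Mismatches occur at site 2 (C↔A), site 7 (G↔A), site 8 (U↔A), site 16 (G↔C), site 18 (G↔A), site 19 (U↔A), site 20 (C↔G), site 25 (A↔U), site 28 (C↔G), site 30 (C↔G), site 31 (A↔U), site 36 (C↔A), site 37 (C↔G), site 38 (C↔G), site 44 (A↔U), site 45 (G↔C), site 47 (U↔G).
p = 17/48 = 0.354167.
d = −0.75 · ln(1 − (4/3)·0.354167) = −0.75 · ln(0.527777) = −0.75 · (-0.639081) = 0.4793.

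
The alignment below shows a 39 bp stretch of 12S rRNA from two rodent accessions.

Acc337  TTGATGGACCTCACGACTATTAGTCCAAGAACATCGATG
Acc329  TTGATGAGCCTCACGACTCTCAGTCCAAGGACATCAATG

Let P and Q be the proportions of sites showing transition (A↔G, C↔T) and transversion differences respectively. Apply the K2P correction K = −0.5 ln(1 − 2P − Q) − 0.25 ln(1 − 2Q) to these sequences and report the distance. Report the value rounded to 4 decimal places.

0.1788

Differing sites — 7:G/A (Ti); 8:A/G (Ti); 19:A/C (Tv); 21:T/C (Ti); 30:A/G (Ti); 36:G/A (Ti).
Of the 6 differences, 5 transitions and 1 transversion over 39 sites: P = 5/39 = 0.128205, Q = 1/39 = 0.025641.
d = −0.5·ln(0.717949) − 0.25·ln(0.948718) = −0.5·(-0.331357) − 0.25·(-0.052644) = 0.1788.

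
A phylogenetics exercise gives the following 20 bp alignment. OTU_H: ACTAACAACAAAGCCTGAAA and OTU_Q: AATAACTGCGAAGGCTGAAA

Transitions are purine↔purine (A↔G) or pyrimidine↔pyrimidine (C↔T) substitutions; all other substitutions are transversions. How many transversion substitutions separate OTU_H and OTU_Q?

3

The sequences differ at positions 2 (C/A, transversion), 7 (A/T, transversion), 8 (A/G, transition), 10 (A/G, transition), 14 (C/G, transversion).
Of the 5 differences, 2 transitions and 3 transversions, so the answer is 3.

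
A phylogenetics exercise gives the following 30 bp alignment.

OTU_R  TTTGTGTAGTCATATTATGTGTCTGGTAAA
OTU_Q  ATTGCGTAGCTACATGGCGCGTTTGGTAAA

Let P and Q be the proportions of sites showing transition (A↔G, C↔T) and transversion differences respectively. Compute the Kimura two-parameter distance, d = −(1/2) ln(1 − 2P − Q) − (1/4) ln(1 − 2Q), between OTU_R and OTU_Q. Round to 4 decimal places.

Differing sites — 1:T/A (Tv); 5:T/C (Ti); 10:T/C (Ti); 11:C/T (Ti); 13:T/C (Ti); 16:T/G (Tv); 17:A/G (Ti); 18:T/C (Ti); 20:T/C (Ti); 23:C/T (Ti).
Of the 10 differences, 8 transitions and 2 transversions over 30 sites: P = 8/30 = 0.266667, Q = 2/30 = 0.066667.
d = −0.5·ln(0.399999) − 0.25·ln(0.866666) = −0.5·(-0.916293) − 0.25·(-0.143102) = 0.4939.

0.4939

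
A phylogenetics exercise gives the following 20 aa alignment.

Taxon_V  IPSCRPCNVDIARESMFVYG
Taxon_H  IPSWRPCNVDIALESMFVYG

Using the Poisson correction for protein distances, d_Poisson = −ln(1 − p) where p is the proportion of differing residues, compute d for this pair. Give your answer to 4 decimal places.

0.1054

Mismatches occur at site 4 (C/W), site 13 (R/L).
p = 2/20 = 0.100000.
d = −ln(1 − 0.100000) = −ln(0.900000) = 0.1054.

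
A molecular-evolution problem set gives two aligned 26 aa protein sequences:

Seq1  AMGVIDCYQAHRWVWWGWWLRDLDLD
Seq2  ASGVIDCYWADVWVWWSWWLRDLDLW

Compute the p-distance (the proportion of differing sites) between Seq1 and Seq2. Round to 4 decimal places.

The sequences differ at positions 2 (M/S), 9 (Q/W), 11 (H/D), 12 (R/V), 17 (G/S), 26 (D/W).
There are 6 differences over 26 sites, so p = 6/26 = 0.2308.

0.2308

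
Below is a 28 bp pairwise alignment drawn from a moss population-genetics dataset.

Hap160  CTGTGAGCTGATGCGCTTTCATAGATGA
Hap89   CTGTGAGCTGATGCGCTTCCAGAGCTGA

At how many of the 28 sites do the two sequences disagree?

3

Differing sites — 19:T/C; 22:T/G; 25:A/C.
That gives 3 mismatches out of 28 aligned sites, so the Hamming distance is 3.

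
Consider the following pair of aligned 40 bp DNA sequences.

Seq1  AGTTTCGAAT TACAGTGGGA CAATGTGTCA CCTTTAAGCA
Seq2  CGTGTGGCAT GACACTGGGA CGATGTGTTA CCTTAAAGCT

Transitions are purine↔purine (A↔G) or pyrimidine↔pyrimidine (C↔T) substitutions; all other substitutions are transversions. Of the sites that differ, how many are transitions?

2

The sequences differ at positions 1 (A/C, transversion), 4 (T/G, transversion), 6 (C/G, transversion), 8 (A/C, transversion), 11 (T/G, transversion), 15 (G/C, transversion), 22 (A/G, transition), 29 (C/T, transition), 35 (T/A, transversion), 40 (A/T, transversion).
Of the 10 differences, 2 transitions and 8 transversions, so the answer is 2.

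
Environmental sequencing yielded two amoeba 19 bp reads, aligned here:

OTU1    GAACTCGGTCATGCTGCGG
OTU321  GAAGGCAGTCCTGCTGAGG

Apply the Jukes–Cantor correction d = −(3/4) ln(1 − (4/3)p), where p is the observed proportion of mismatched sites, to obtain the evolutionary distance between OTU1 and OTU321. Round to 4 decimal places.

0.3241

The sequences differ at positions 4 (C/G), 5 (T/G), 7 (G/A), 11 (A/C), 17 (C/A).
p = 5/19 = 0.263158.
d = −0.75 · ln(1 − (4/3)·0.263158) = −0.75 · ln(0.649123) = −0.75 · (-0.432133) = 0.3241.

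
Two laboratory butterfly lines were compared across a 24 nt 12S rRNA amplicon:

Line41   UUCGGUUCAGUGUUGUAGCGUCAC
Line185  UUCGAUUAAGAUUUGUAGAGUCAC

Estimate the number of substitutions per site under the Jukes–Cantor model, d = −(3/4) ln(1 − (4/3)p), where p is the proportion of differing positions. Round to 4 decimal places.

Differing sites — 5:G/A; 8:C/A; 11:U/A; 12:G/U; 19:C/A.
p = 5/24 = 0.208333.
d = −0.75 · ln(1 − (4/3)·0.208333) = −0.75 · ln(0.722223) = −0.75 · (-0.325421) = 0.2441.

0.2441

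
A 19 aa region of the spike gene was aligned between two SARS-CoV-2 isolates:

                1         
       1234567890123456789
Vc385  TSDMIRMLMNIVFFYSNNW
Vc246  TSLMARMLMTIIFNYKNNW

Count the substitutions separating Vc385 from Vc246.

6

Differing sites — 3:D/L; 5:I/A; 10:N/T; 12:V/I; 14:F/N; 16:S/K.
That gives 6 mismatches out of 19 aligned sites, so the Hamming distance is 6.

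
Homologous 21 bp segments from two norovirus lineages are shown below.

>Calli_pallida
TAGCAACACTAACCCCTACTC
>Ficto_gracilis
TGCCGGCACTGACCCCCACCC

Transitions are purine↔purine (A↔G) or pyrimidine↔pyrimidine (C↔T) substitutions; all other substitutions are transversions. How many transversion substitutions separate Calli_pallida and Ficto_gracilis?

Differing sites — 2:A/G (Ti); 3:G/C (Tv); 5:A/G (Ti); 6:A/G (Ti); 11:A/G (Ti); 17:T/C (Ti); 20:T/C (Ti).
Of the 7 differences, 6 transitions and 1 transversion, so the answer is 1.

1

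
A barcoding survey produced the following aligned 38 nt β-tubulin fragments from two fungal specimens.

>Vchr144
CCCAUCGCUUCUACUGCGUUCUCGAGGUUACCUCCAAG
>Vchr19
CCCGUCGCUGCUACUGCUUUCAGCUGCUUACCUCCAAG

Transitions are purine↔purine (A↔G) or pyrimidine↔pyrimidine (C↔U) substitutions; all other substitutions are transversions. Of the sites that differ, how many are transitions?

Differing sites — 4:A/G (Ti); 10:U/G (Tv); 18:G/U (Tv); 22:U/A (Tv); 23:C/G (Tv); 24:G/C (Tv); 25:A/U (Tv); 27:G/C (Tv).
Of the 8 differences, 1 transition and 7 transversions, so the answer is 1.

1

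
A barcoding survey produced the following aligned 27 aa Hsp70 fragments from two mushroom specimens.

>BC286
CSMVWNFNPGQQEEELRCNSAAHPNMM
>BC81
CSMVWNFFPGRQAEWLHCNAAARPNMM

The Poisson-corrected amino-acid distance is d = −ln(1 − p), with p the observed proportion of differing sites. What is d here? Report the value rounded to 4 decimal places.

0.3001

Mismatches occur at site 8 (N↔F), site 11 (Q↔R), site 13 (E↔A), site 15 (E↔W), site 17 (R↔H), site 20 (S↔A), site 23 (H↔R).
p = 7/27 = 0.259259.
d = −ln(1 − 0.259259) = −ln(0.740741) = 0.3001.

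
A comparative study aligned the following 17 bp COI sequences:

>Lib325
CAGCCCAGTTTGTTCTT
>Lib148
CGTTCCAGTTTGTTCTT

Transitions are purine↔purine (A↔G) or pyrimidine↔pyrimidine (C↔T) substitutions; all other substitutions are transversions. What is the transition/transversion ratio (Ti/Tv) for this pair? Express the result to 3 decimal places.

2.000

The sequences differ at positions 2 (A/G, transition), 3 (G/T, transversion), 4 (C/T, transition).
Of the 3 differences, 2 transitions and 1 transversion, so Ti/Tv = 2/1 = 2.000.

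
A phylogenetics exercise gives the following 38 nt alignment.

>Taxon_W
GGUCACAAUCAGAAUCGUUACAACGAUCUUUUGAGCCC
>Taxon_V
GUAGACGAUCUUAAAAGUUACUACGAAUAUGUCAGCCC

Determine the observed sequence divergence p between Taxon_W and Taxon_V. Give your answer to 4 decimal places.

0.3684

Differing sites — 2:G/U; 3:U/A; 4:C/G; 7:A/G; 11:A/U; 12:G/U; 15:U/A; 16:C/A; 22:A/U; 27:U/A; 28:C/U; 29:U/A; 31:U/G; 33:G/C.
There are 14 differences over 38 sites, so p = 14/38 = 0.3684.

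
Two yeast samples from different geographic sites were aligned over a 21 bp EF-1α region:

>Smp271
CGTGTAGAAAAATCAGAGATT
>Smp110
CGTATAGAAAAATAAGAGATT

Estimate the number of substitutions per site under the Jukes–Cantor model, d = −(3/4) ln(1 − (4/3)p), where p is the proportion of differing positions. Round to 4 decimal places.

The sequences differ at positions 4 (G/A), 14 (C/A).
p = 2/21 = 0.095238.
d = −0.75 · ln(1 − (4/3)·0.095238) = −0.75 · ln(0.873016) = −0.75 · (-0.135801) = 0.1019.

0.1019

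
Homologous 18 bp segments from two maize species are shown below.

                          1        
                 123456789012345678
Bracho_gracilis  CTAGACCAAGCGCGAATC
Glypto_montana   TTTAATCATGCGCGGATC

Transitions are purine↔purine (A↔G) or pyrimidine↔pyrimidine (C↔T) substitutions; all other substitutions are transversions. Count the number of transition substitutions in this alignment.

4

Differing sites — 1:C/T (Ti); 3:A/T (Tv); 4:G/A (Ti); 6:C/T (Ti); 9:A/T (Tv); 15:A/G (Ti).
Of the 6 differences, 4 transitions and 2 transversions, so the answer is 4.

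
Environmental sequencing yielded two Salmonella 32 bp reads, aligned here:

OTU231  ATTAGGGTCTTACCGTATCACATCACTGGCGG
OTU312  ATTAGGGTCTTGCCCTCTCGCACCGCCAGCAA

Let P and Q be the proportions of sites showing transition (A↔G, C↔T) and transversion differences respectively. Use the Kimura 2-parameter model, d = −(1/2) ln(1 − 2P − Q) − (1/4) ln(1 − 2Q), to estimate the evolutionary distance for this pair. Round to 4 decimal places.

Mismatches occur at site 12 (A→G, transition), site 15 (G→C, transversion), site 17 (A→C, transversion), site 20 (A→G, transition), site 23 (T→C, transition), site 25 (A→G, transition), site 27 (T→C, transition), site 28 (G→A, transition), site 31 (G→A, transition), site 32 (G→A, transition).
Of the 10 differences, 8 transitions and 2 transversions over 32 sites: P = 8/32 = 0.250000, Q = 2/32 = 0.062500.
d = −0.5·ln(0.437500) − 0.25·ln(0.875000) = −0.5·(-0.826679) − 0.25·(-0.133531) = 0.4467.

0.4467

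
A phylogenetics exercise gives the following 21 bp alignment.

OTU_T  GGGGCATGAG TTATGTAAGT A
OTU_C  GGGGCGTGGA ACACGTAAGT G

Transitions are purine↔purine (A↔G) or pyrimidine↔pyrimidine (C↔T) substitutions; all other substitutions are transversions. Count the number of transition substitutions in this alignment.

Mismatches occur at site 6 (A→G, transition), site 9 (A→G, transition), site 10 (G→A, transition), site 11 (T→A, transversion), site 12 (T→C, transition), site 14 (T→C, transition), site 21 (A→G, transition).
Of the 7 differences, 6 transitions and 1 transversion, so the answer is 6.

6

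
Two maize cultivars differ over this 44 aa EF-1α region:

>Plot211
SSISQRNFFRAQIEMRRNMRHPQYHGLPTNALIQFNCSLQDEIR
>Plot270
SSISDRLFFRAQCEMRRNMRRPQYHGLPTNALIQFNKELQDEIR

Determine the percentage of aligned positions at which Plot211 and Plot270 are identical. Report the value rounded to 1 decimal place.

86.4%

The sequences differ at positions 5 (Q/D), 7 (N/L), 13 (I/C), 21 (H/R), 37 (C/K), 38 (S/E).
38 of the 44 sites match, so the percent identity is 38/44 × 100 = 86.4%.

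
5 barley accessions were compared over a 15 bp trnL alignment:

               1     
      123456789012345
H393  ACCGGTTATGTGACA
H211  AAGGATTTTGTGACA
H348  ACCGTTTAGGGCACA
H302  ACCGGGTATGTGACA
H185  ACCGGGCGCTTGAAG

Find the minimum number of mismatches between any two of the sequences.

Pairwise Hamming distances:
  H393 vs H211: 4
  H393 vs H348: 4
  H393 vs H302: 1
  H393 vs H185: 7
  H211 vs H348: 7
  H211 vs H302: 5
  H211 vs H185: 10
  H348 vs H302: 5
  H348 vs H185: 10
  H302 vs H185: 6
The smallest is 1, between H393 and H302.

1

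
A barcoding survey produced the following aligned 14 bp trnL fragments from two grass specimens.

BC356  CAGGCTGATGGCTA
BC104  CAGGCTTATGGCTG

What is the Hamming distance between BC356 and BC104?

2

Mismatches occur at site 7 (G↔T), site 14 (A↔G).
That gives 2 mismatches out of 14 aligned sites, so the Hamming distance is 2.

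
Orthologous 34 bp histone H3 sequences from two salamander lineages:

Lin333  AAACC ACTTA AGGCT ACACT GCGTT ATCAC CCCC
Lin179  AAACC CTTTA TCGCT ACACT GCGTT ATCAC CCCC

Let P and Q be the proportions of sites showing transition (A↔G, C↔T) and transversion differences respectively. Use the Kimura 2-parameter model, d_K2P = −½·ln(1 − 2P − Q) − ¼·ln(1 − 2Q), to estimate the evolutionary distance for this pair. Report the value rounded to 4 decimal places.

0.1281

Differing sites — 6:A/C (Tv); 7:C/T (Ti); 11:A/T (Tv); 12:G/C (Tv).
Of the 4 differences, 1 transition and 3 transversions over 34 sites: P = 1/34 = 0.029412, Q = 3/34 = 0.088235.
d = −0.5·ln(0.852941) − 0.25·ln(0.823530) = −0.5·(-0.159065) − 0.25·(-0.194155) = 0.1281.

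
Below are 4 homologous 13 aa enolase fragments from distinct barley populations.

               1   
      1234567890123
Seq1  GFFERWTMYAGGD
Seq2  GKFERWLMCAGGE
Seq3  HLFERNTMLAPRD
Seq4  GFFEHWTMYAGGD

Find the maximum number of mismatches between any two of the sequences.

8

Pairwise Hamming distances:
  Seq1 vs Seq2: 4
  Seq1 vs Seq3: 6
  Seq1 vs Seq4: 1
  Seq2 vs Seq3: 8
  Seq2 vs Seq4: 5
  Seq3 vs Seq4: 7
The largest is 8, between Seq2 and Seq3.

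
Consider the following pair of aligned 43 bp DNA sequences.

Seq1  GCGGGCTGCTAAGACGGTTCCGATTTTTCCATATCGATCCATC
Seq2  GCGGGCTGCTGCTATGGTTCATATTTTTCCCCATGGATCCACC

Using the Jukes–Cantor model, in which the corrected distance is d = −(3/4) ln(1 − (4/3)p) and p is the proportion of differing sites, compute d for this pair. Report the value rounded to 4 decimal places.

0.2784

Differing sites — 11:A/G; 12:A/C; 13:G/T; 15:C/T; 21:C/A; 22:G/T; 31:A/C; 32:T/C; 35:C/G; 42:T/C.
p = 10/43 = 0.232558.
d = −0.75 · ln(1 − (4/3)·0.232558) = −0.75 · ln(0.689923) = −0.75 · (-0.371175) = 0.2784.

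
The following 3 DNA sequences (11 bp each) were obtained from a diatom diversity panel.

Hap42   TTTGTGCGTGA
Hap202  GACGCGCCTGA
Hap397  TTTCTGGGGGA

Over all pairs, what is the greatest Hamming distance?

Pairwise Hamming distances:
  Hap42 vs Hap202: 5
  Hap42 vs Hap397: 3
  Hap202 vs Hap397: 8
The largest is 8, between Hap202 and Hap397.

8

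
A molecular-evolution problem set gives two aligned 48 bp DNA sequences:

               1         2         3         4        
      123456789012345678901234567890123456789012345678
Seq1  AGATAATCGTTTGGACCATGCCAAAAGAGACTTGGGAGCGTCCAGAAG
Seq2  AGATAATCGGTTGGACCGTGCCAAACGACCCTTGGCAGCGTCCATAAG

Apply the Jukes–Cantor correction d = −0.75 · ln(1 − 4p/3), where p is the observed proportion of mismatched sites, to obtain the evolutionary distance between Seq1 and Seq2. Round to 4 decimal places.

0.1622

Differing sites — 10:T/G; 18:A/G; 26:A/C; 29:G/C; 30:A/C; 36:G/C; 45:G/T.
p = 7/48 = 0.145833.
d = −0.75 · ln(1 − (4/3)·0.145833) = −0.75 · ln(0.805556) = −0.75 · (-0.216223) = 0.1622.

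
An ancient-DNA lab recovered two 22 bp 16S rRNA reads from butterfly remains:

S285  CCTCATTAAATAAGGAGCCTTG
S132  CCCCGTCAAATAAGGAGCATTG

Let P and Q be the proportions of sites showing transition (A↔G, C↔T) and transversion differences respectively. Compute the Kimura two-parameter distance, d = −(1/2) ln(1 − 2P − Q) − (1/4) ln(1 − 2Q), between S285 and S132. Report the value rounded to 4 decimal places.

The sequences differ at positions 3 (T/C, transition), 5 (A/G, transition), 7 (T/C, transition), 19 (C/A, transversion).
Of the 4 differences, 3 transitions and 1 transversion over 22 sites: P = 3/22 = 0.136364, Q = 1/22 = 0.045455.
d = −0.5·ln(0.681817) − 0.25·ln(0.909090) = −0.5·(-0.382994) − 0.25·(-0.095311) = 0.2153.

0.2153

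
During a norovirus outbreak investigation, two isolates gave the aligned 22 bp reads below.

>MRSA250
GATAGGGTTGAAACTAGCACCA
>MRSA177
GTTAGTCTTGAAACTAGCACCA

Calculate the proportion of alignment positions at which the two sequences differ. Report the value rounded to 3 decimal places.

0.136

The sequences differ at positions 2 (A/T), 6 (G/T), 7 (G/C).
There are 3 differences over 22 sites, so p = 3/22 = 0.136.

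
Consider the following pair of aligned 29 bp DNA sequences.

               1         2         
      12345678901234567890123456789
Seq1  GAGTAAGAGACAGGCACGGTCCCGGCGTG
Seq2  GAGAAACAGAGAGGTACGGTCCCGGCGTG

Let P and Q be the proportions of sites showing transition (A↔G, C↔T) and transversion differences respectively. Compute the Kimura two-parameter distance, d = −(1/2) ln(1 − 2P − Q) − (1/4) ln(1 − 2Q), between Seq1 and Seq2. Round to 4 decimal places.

Mismatches occur at site 4 (T↔A, transversion), site 7 (G↔C, transversion), site 11 (C↔G, transversion), site 15 (C↔T, transition).
Of the 4 differences, 1 transition and 3 transversions over 29 sites: P = 1/29 = 0.034483, Q = 3/29 = 0.103448.
d = −0.5·ln(0.827586) − 0.25·ln(0.793104) = −0.5·(-0.189242) − 0.25·(-0.231801) = 0.1526.

0.1526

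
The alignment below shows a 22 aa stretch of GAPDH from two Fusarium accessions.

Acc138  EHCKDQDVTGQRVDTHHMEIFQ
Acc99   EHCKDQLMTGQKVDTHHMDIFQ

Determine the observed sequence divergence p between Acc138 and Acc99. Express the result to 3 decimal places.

0.182

Differing sites — 7:D/L; 8:V/M; 12:R/K; 19:E/D.
There are 4 differences over 22 sites, so p = 4/22 = 0.182.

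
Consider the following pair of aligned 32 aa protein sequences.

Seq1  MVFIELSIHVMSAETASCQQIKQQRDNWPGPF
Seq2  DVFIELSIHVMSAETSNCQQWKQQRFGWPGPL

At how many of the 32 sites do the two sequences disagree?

7

Differing sites — 1:M/D; 16:A/S; 17:S/N; 21:I/W; 26:D/F; 27:N/G; 32:F/L.
That gives 7 mismatches out of 32 aligned sites, so the Hamming distance is 7.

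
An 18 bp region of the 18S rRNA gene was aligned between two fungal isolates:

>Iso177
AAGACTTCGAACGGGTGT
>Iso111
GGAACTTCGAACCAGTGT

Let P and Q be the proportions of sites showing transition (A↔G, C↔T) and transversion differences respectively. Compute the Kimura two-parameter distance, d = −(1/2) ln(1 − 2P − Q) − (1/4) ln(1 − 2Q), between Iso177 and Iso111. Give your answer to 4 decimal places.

0.3760

Differing sites — 1:A/G (Ti); 2:A/G (Ti); 3:G/A (Ti); 13:G/C (Tv); 14:G/A (Ti).
Of the 5 differences, 4 transitions and 1 transversion over 18 sites: P = 4/18 = 0.222222, Q = 1/18 = 0.055556.
d = −0.5·ln(0.500000) − 0.25·ln(0.888888) = −0.5·(-0.693147) − 0.25·(-0.117784) = 0.3760.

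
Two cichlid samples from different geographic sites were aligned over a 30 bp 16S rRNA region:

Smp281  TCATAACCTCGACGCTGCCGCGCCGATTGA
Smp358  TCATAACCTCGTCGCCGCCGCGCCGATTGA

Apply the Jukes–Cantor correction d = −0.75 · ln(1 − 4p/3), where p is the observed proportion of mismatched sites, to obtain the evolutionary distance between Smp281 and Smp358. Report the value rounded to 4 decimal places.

0.0698

The sequences differ at positions 12 (A/T), 16 (T/C).
p = 2/30 = 0.066667.
d = −0.75 · ln(1 − (4/3)·0.066667) = −0.75 · ln(0.911111) = −0.75 · (-0.093091) = 0.0698.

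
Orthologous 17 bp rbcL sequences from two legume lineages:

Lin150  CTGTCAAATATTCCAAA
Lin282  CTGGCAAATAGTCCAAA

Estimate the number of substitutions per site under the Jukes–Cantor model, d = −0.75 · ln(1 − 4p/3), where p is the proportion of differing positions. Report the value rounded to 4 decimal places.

Differing sites — 4:T/G; 11:T/G.
p = 2/17 = 0.117647.
d = −0.75 · ln(1 − (4/3)·0.117647) = −0.75 · ln(0.843137) = −0.75 · (-0.170626) = 0.1280.

0.1280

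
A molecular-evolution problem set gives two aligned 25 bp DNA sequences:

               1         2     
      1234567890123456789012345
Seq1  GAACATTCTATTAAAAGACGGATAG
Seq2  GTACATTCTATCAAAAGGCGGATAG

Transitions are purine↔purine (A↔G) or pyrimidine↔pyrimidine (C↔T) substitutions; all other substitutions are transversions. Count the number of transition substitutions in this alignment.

Differing sites — 2:A/T (Tv); 12:T/C (Ti); 18:A/G (Ti).
Of the 3 differences, 2 transitions and 1 transversion, so the answer is 2.

2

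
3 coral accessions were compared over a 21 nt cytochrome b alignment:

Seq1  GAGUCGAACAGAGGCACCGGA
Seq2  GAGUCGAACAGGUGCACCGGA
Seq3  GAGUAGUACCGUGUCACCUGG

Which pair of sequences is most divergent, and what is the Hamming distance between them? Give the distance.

Pairwise Hamming distances:
  Seq1 vs Seq2: 2
  Seq1 vs Seq3: 7
  Seq2 vs Seq3: 8
The largest is 8, between Seq2 and Seq3.

8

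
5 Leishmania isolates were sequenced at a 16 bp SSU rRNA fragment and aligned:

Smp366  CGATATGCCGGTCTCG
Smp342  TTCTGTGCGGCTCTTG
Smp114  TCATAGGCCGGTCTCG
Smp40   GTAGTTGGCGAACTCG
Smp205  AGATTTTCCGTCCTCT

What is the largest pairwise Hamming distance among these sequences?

Pairwise Hamming distances:
  Smp366 vs Smp342: 7
  Smp366 vs Smp114: 3
  Smp366 vs Smp40: 7
  Smp366 vs Smp205: 6
  Smp342 vs Smp114: 7
  Smp342 vs Smp40: 9
  Smp342 vs Smp205: 10
  Smp114 vs Smp40: 8
  Smp114 vs Smp205: 8
  Smp40 vs Smp205: 8
The largest is 10, between Smp342 and Smp205.

10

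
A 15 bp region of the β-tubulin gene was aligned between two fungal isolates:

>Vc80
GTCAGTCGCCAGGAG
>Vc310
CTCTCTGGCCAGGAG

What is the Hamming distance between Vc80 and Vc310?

The sequences differ at positions 1 (G/C), 4 (A/T), 5 (G/C), 7 (C/G).
That gives 4 mismatches out of 15 aligned sites, so the Hamming distance is 4.

4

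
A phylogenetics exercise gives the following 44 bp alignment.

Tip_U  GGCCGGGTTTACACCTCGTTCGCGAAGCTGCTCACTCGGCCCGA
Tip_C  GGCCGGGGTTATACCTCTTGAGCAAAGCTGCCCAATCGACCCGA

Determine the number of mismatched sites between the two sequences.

9

Differing sites — 8:T/G; 12:C/T; 18:G/T; 20:T/G; 21:C/A; 24:G/A; 32:T/C; 35:C/A; 39:G/A.
That gives 9 mismatches out of 44 aligned sites, so the Hamming distance is 9.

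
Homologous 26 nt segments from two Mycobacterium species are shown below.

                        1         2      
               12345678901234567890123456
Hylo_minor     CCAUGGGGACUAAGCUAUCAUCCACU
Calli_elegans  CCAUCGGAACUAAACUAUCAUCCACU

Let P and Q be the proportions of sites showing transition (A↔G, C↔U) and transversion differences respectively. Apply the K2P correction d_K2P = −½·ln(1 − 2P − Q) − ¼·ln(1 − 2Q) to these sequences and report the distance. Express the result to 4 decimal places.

0.1268

The sequences differ at positions 5 (G/C, transversion), 8 (G/A, transition), 14 (G/A, transition).
Of the 3 differences, 2 transitions and 1 transversion over 26 sites: P = 2/26 = 0.076923, Q = 1/26 = 0.038462.
d = −0.5·ln(0.807692) − 0.25·ln(0.923076) = −0.5·(-0.213574) − 0.25·(-0.080044) = 0.1268.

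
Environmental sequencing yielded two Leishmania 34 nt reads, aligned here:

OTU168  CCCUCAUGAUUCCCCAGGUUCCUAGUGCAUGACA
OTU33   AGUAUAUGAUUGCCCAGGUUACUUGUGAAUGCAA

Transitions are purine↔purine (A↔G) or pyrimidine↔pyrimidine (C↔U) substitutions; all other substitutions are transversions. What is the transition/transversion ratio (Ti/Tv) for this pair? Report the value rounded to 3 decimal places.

0.222

Mismatches occur at site 1 (C→A, transversion), site 2 (C→G, transversion), site 3 (C→U, transition), site 4 (U→A, transversion), site 5 (C→U, transition), site 12 (C→G, transversion), site 21 (C→A, transversion), site 24 (A→U, transversion), site 28 (C→A, transversion), site 32 (A→C, transversion), site 33 (C→A, transversion).
Of the 11 differences, 2 transitions and 9 transversions, so Ti/Tv = 2/9 = 0.222.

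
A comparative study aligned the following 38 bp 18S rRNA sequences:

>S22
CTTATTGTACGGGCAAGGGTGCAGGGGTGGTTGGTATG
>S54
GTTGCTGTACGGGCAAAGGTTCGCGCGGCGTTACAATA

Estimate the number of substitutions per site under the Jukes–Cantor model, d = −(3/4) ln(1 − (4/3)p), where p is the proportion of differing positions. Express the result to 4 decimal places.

0.5068

Differing sites — 1:C/G; 4:A/G; 5:T/C; 17:G/A; 21:G/T; 23:A/G; 24:G/C; 26:G/C; 28:T/G; 29:G/C; 33:G/A; 34:G/C; 35:T/A; 38:G/A.
p = 14/38 = 0.368421.
d = −0.75 · ln(1 − (4/3)·0.368421) = −0.75 · ln(0.508772) = −0.75 · (-0.675755) = 0.5068.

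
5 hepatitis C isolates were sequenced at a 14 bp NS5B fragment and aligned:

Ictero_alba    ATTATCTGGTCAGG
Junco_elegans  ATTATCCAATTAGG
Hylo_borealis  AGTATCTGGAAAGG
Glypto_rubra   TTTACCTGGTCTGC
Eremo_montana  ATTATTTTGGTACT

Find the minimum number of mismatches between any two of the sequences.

Pairwise Hamming distances:
  Ictero_alba vs Junco_elegans: 4
  Ictero_alba vs Hylo_borealis: 3
  Ictero_alba vs Glypto_rubra: 4
  Ictero_alba vs Eremo_montana: 6
  Junco_elegans vs Hylo_borealis: 6
  Junco_elegans vs Glypto_rubra: 8
  Junco_elegans vs Eremo_montana: 7
  Hylo_borealis vs Glypto_rubra: 7
  Hylo_borealis vs Eremo_montana: 7
  Glypto_rubra vs Eremo_montana: 9
The smallest is 3, between Ictero_alba and Hylo_borealis.

3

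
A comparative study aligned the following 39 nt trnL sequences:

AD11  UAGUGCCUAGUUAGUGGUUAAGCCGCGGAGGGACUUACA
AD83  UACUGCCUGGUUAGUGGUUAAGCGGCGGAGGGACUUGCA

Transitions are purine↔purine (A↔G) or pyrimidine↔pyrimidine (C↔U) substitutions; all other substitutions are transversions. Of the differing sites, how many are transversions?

Mismatches occur at site 3 (G↔C, transversion), site 9 (A↔G, transition), site 24 (C↔G, transversion), site 37 (A↔G, transition).
Of the 4 differences, 2 transitions and 2 transversions, so the answer is 2.

2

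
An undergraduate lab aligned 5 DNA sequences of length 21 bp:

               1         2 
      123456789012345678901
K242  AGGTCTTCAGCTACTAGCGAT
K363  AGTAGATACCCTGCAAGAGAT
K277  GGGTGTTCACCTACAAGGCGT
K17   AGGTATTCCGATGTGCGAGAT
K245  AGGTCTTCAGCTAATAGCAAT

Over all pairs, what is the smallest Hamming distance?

Pairwise Hamming distances:
  K242 vs K363: 10
  K242 vs K277: 7
  K242 vs K17: 8
  K242 vs K245: 2
  K363 vs K277: 10
  K363 vs K17: 10
  K363 vs K245: 12
  K277 vs K17: 12
  K277 vs K245: 8
  K17 vs K245: 9
The smallest is 2, between K242 and K245.

2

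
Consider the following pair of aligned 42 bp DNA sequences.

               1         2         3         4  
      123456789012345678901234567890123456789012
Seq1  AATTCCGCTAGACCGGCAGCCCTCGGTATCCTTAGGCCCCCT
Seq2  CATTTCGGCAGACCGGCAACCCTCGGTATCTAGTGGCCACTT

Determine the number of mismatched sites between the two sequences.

11

The sequences differ at positions 1 (A/C), 5 (C/T), 8 (C/G), 9 (T/C), 19 (G/A), 31 (C/T), 32 (T/A), 33 (T/G), 34 (A/T), 39 (C/A), 41 (C/T).
That gives 11 mismatches out of 42 aligned sites, so the Hamming distance is 11.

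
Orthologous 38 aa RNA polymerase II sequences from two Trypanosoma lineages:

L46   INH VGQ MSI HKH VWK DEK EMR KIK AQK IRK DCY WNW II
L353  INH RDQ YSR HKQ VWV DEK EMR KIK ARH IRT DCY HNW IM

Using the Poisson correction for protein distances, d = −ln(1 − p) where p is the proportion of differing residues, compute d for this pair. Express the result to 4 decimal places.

0.3417

The sequences differ at positions 4 (V/R), 5 (G/D), 7 (M/Y), 9 (I/R), 12 (H/Q), 15 (K/V), 26 (Q/R), 27 (K/H), 30 (K/T), 34 (W/H), 38 (I/M).
p = 11/38 = 0.289474.
d = −ln(1 − 0.289474) = −ln(0.710526) = 0.3417.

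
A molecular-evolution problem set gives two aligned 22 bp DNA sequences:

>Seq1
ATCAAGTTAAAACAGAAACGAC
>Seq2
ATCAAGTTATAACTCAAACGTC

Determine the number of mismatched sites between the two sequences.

Differing sites — 10:A/T; 14:A/T; 15:G/C; 21:A/T.
That gives 4 mismatches out of 22 aligned sites, so the Hamming distance is 4.

4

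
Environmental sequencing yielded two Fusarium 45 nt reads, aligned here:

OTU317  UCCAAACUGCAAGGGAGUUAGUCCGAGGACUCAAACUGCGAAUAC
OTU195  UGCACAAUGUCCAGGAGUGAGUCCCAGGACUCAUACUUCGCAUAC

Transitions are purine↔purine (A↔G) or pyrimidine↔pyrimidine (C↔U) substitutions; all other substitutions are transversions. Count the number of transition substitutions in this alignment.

2

The sequences differ at positions 2 (C/G, transversion), 5 (A/C, transversion), 7 (C/A, transversion), 10 (C/U, transition), 11 (A/C, transversion), 12 (A/C, transversion), 13 (G/A, transition), 19 (U/G, transversion), 25 (G/C, transversion), 34 (A/U, transversion), 38 (G/U, transversion), 41 (A/C, transversion).
Of the 12 differences, 2 transitions and 10 transversions, so the answer is 2.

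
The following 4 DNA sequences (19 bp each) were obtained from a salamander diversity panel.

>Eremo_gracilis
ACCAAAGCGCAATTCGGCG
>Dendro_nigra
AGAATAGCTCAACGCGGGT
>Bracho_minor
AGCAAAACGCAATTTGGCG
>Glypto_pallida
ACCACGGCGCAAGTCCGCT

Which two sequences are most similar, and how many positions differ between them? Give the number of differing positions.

Pairwise Hamming distances:
  Eremo_gracilis vs Dendro_nigra: 8
  Eremo_gracilis vs Bracho_minor: 3
  Eremo_gracilis vs Glypto_pallida: 5
  Dendro_nigra vs Bracho_minor: 9
  Dendro_nigra vs Glypto_pallida: 9
  Bracho_minor vs Glypto_pallida: 8
The smallest is 3, between Eremo_gracilis and Bracho_minor.

3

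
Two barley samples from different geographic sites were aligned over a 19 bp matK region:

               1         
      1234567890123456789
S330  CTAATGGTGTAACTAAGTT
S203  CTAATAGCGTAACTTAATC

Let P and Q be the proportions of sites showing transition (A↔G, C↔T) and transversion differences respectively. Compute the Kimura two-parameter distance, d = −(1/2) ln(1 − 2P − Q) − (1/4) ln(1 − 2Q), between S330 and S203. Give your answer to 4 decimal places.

0.3487

Mismatches occur at site 6 (G↔A, transition), site 8 (T↔C, transition), site 15 (A↔T, transversion), site 17 (G↔A, transition), site 19 (T↔C, transition).
Of the 5 differences, 4 transitions and 1 transversion over 19 sites: P = 4/19 = 0.210526, Q = 1/19 = 0.052632.
d = −0.5·ln(0.526316) − 0.25·ln(0.894736) = −0.5·(-0.641853) − 0.25·(-0.111227) = 0.3487.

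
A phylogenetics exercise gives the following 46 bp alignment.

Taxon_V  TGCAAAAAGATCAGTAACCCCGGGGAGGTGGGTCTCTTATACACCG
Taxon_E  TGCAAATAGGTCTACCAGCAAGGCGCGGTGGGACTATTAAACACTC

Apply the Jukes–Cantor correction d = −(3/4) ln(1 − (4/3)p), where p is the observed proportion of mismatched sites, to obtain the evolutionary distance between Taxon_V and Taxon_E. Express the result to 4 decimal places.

0.4674

The sequences differ at positions 7 (A/T), 10 (A/G), 13 (A/T), 14 (G/A), 15 (T/C), 16 (A/C), 18 (C/G), 20 (C/A), 21 (C/A), 24 (G/C), 26 (A/C), 33 (T/A), 36 (C/A), 40 (T/A), 45 (C/T), 46 (G/C).
p = 16/46 = 0.347826.
d = −0.75 · ln(1 − (4/3)·0.347826) = −0.75 · ln(0.536232) = −0.75 · (-0.623188) = 0.4674.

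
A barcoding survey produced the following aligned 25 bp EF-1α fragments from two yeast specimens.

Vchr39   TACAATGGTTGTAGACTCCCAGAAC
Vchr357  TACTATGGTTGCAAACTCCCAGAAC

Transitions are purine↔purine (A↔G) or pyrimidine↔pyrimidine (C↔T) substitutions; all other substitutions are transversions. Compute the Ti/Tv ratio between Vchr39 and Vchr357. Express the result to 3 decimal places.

Differing sites — 4:A/T (Tv); 12:T/C (Ti); 14:G/A (Ti).
Of the 3 differences, 2 transitions and 1 transversion, so Ti/Tv = 2/1 = 2.000.

2.000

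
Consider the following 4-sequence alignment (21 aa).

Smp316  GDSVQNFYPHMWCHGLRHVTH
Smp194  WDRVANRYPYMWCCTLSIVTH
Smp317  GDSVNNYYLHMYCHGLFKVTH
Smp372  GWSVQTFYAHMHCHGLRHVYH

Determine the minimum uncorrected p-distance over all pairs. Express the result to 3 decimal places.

Pairwise Hamming distances:
  Smp316 vs Smp194: 9
  Smp316 vs Smp317: 6
  Smp316 vs Smp372: 5
  Smp194 vs Smp317: 11
  Smp194 vs Smp372: 14
  Smp317 vs Smp372: 9
The smallest is 5 mismatches, between Smp316 and Smp372; p = 5/21 = 0.238.

0.238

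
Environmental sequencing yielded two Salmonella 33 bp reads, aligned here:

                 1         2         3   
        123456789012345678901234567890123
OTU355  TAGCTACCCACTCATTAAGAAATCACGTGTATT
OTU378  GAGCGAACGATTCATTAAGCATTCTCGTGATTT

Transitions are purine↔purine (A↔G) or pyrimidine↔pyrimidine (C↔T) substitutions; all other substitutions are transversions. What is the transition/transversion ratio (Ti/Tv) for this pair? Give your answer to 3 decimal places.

0.111

Mismatches occur at site 1 (T→G, transversion), site 5 (T→G, transversion), site 7 (C→A, transversion), site 9 (C→G, transversion), site 11 (C→T, transition), site 20 (A→C, transversion), site 22 (A→T, transversion), site 25 (A→T, transversion), site 30 (T→A, transversion), site 31 (A→T, transversion).
Of the 10 differences, 1 transition and 9 transversions, so Ti/Tv = 1/9 = 0.111.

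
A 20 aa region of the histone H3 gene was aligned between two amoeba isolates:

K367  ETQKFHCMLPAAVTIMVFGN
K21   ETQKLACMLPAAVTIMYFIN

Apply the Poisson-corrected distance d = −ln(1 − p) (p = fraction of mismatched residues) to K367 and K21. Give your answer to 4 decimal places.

0.2231

The sequences differ at positions 5 (F/L), 6 (H/A), 17 (V/Y), 19 (G/I).
p = 4/20 = 0.200000.
d = −ln(1 − 0.200000) = −ln(0.800000) = 0.2231.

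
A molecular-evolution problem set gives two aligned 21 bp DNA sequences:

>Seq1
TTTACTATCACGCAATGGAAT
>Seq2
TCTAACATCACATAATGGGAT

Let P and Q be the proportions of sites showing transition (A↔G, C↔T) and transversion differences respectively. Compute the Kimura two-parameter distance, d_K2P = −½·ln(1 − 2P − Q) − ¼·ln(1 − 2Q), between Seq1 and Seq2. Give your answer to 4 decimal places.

0.3960

The sequences differ at positions 2 (T/C, transition), 5 (C/A, transversion), 6 (T/C, transition), 12 (G/A, transition), 13 (C/T, transition), 19 (A/G, transition).
Of the 6 differences, 5 transitions and 1 transversion over 21 sites: P = 5/21 = 0.238095, Q = 1/21 = 0.047619.
d = −0.5·ln(0.476191) − 0.25·ln(0.904762) = −0.5·(-0.741936) − 0.25·(-0.100083) = 0.3960.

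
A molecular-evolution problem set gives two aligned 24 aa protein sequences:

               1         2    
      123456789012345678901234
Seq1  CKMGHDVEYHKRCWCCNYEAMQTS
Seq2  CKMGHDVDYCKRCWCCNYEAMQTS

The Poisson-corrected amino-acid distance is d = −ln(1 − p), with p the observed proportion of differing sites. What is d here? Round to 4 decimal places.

0.0870

Differing sites — 8:E/D; 10:H/C.
p = 2/24 = 0.083333.
d = −ln(1 − 0.083333) = −ln(0.916667) = 0.0870.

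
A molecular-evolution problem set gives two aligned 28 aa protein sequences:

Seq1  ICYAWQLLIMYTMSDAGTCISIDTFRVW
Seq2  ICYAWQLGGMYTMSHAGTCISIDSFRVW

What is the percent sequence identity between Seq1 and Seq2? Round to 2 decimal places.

85.71%

Mismatches occur at site 8 (L→G), site 9 (I→G), site 15 (D→H), site 24 (T→S).
24 of the 28 sites match, so the percent identity is 24/28 × 100 = 85.71%.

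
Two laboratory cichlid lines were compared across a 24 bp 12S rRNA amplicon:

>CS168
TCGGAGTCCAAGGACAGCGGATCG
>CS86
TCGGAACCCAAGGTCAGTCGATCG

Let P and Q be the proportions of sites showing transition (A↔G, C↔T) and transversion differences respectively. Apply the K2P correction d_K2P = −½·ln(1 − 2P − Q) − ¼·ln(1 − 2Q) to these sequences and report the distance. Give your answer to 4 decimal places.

0.2483

Differing sites — 6:G/A (Ti); 7:T/C (Ti); 14:A/T (Tv); 18:C/T (Ti); 19:G/C (Tv).
Of the 5 differences, 3 transitions and 2 transversions over 24 sites: P = 3/24 = 0.125000, Q = 2/24 = 0.083333.
d = −0.5·ln(0.666667) − 0.25·ln(0.833334) = −0.5·(-0.405465) − 0.25·(-0.182321) = 0.2483.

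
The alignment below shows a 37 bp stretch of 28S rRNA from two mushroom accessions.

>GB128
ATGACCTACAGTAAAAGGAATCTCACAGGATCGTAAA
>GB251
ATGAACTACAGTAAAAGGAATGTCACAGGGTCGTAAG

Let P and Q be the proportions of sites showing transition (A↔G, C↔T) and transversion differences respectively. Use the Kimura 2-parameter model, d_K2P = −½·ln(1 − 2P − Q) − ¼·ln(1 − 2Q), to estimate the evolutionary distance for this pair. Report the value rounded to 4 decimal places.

0.1171

Mismatches occur at site 5 (C/A, transversion), site 22 (C/G, transversion), site 30 (A/G, transition), site 37 (A/G, transition).
Of the 4 differences, 2 transitions and 2 transversions over 37 sites: P = 2/37 = 0.054054, Q = 2/37 = 0.054054.
d = −0.5·ln(0.837838) − 0.25·ln(0.891892) = −0.5·(-0.176931) − 0.25·(-0.114410) = 0.1171.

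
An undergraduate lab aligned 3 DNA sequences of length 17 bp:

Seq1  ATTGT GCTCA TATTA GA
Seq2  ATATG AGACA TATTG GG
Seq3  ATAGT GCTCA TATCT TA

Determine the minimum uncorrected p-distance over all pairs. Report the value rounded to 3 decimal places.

0.235

Pairwise Hamming distances:
  Seq1 vs Seq2: 8
  Seq1 vs Seq3: 4
  Seq2 vs Seq3: 9
The smallest is 4 mismatches, between Seq1 and Seq3; p = 4/17 = 0.235.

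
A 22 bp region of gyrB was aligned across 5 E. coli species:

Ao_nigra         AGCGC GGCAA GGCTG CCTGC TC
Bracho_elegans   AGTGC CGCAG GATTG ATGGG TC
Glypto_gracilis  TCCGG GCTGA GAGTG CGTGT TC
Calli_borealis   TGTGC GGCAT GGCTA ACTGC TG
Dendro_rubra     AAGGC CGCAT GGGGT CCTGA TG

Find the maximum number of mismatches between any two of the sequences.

15

Pairwise Hamming distances:
  Ao_nigra vs Bracho_elegans: 9
  Ao_nigra vs Glypto_gracilis: 10
  Ao_nigra vs Calli_borealis: 6
  Ao_nigra vs Dendro_rubra: 9
  Bracho_elegans vs Glypto_gracilis: 14
  Bracho_elegans vs Calli_borealis: 10
  Bracho_elegans vs Dendro_rubra: 12
  Glypto_gracilis vs Calli_borealis: 14
  Glypto_gracilis vs Dendro_rubra: 15
  Calli_borealis vs Dendro_rubra: 9
The largest is 15, between Glypto_gracilis and Dendro_rubra.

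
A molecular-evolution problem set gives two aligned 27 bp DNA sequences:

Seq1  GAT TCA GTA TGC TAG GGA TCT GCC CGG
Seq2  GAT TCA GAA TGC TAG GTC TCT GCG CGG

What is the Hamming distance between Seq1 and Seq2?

4

Differing sites — 8:T/A; 17:G/T; 18:A/C; 24:C/G.
That gives 4 mismatches out of 27 aligned sites, so the Hamming distance is 4.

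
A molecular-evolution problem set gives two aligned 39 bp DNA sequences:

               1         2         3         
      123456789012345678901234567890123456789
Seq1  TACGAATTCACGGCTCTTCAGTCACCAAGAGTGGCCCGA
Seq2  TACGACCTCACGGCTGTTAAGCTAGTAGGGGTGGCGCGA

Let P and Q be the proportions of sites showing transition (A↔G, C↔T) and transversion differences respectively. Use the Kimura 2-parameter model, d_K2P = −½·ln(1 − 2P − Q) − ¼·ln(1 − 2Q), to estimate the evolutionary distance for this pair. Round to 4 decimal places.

Differing sites — 6:A/C (Tv); 7:T/C (Ti); 16:C/G (Tv); 19:C/A (Tv); 22:T/C (Ti); 23:C/T (Ti); 25:C/G (Tv); 26:C/T (Ti); 28:A/G (Ti); 30:A/G (Ti); 36:C/G (Tv).
Of the 11 differences, 6 transitions and 5 transversions over 39 sites: P = 6/39 = 0.153846, Q = 5/39 = 0.128205.
d = −0.5·ln(0.564103) − 0.25·ln(0.743590) = −0.5·(-0.572518) − 0.25·(-0.296265) = 0.3603.

0.3603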